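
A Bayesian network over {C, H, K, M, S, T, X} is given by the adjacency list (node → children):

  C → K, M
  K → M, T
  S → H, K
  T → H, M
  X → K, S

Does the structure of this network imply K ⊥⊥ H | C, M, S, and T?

Yes

There are 5 undirected paths between K and H; checking each against the conditioning set {C, M, S, T}:
  1. K ← S → H — S:fork[blocks] ⇒ blocked
  2. K → M ← T → H — M:collider[open]; T:fork[blocks] ⇒ blocked
  3. K ← C → M ← T → H — C:fork[blocks]; M:collider[open]; T:fork[blocks] ⇒ blocked
  4. K → T → H — T:chain[blocks] ⇒ blocked
  5. K ← X → S → H — X:fork[open]; S:chain[blocks] ⇒ blocked
All paths are blocked; K ⊥ H | {C, M, S, T} holds.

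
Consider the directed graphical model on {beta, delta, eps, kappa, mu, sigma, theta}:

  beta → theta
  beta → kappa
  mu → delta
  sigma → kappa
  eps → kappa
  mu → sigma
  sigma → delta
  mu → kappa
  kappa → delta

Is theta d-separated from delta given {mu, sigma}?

No

We examine all 5 paths between theta and delta:
  1. theta ← beta → kappa ← mu → sigma → delta — beta:fork[open]; kappa:collider[blocks]; mu:fork[blocks]; sigma:chain[blocks] ⇒ blocked
  2. theta ← beta → kappa ← mu → delta — beta:fork[open]; kappa:collider[blocks]; mu:fork[blocks] ⇒ blocked
  3. theta ← beta → kappa ← sigma ← mu → delta — beta:fork[open]; kappa:collider[blocks]; sigma:chain[blocks]; mu:fork[blocks] ⇒ blocked
  4. theta ← beta → kappa ← sigma → delta — beta:fork[open]; kappa:collider[blocks]; sigma:fork[blocks] ⇒ blocked
  5. theta ← beta → kappa → delta — beta:fork[open]; kappa:chain[open] ⇒ active
Because an active path exists, theta and delta are not d-separated.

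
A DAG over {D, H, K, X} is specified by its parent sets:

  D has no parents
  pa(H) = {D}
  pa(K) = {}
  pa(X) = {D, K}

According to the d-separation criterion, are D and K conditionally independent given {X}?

No — D and K are not d-separated given {X}.

The only undirected path from D to K is:
Path 1: D → X ← K
  X is a collider and X is conditioned on, which opens it — no node blocks this path, so it is active.
At least one path is unblocked, so d-separation fails.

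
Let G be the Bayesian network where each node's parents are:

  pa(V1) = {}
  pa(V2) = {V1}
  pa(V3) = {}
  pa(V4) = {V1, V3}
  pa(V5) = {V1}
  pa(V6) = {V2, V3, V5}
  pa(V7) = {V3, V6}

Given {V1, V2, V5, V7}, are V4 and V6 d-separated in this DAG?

No

There are 4 undirected paths between V4 and V6; checking each against the conditioning set {V1, V2, V5, V7}:
Path 1: V4 ← V3 → V7 ← V6
  V3 is a fork and V3 is not conditioned on; V7 is a collider and V7 is conditioned on, which opens it — no node blocks this path, so it is active.
Path 2: V4 ← V3 → V6
  V3 is a fork and V3 is not conditioned on — no node blocks this path, so it is active.
Path 3: V4 ← V1 → V2 → V6
  V1 is a fork here and V1 is conditioned on, so the path is blocked at V1.
Path 4: V4 ← V1 → V5 → V6
  V1 is a fork here and V1 is conditioned on, so the path is blocked at V1.
Because an active path exists, V4 and V6 are not d-separated.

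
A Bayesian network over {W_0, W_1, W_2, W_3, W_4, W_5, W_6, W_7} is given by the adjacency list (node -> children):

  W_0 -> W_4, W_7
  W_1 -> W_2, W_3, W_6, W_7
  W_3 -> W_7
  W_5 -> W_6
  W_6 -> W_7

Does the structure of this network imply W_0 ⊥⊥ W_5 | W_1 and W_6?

There are 3 undirected paths between W_0 and W_5; checking each against the conditioning set {W_1, W_6}:
  1. W_0 → W_7 ← W_3 ← W_1 → W_6 ← W_5 — W_7:collider[blocks]; W_3:chain[open]; W_1:fork[blocks]; W_6:collider[open] ⇒ blocked
  2. W_0 → W_7 ← W_1 → W_6 ← W_5 — W_7:collider[blocks]; W_1:fork[blocks]; W_6:collider[open] ⇒ blocked
  3. W_0 → W_7 ← W_6 ← W_5 — W_7:collider[blocks]; W_6:chain[blocks] ⇒ blocked
All paths are blocked; W_0 ⊥ W_5 | {W_1, W_6} holds.

Yes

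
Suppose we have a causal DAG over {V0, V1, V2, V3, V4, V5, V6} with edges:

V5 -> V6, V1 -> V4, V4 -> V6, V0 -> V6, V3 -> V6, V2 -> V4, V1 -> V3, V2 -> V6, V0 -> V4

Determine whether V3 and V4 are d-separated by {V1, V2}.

Yes — V3 and V4 are d-separated given {V1, V2}.

There are 4 undirected paths between V3 and V4; checking each against the conditioning set {V1, V2}:
Path 1: V3 ← V1 → V4
  V1 is a fork here and V1 is conditioned on, so the path is blocked at V1.
Path 2: V3 → V6 ← V0 → V4
  V6 is a collider here and neither V6 nor any of its descendants is conditioned on, so the collider stays closed — the path is blocked at V6.
Path 3: V3 → V6 ← V4
  V6 is a collider here and neither V6 nor any of its descendants is conditioned on, so the collider stays closed — the path is blocked at V6.
Path 4: V3 → V6 ← V2 → V4
  V6 is a collider here and neither V6 nor any of its descendants is conditioned on, so the collider stays closed — the path is blocked at V6.
All paths are blocked; V3 ⊥ V4 | {V1, V2} holds.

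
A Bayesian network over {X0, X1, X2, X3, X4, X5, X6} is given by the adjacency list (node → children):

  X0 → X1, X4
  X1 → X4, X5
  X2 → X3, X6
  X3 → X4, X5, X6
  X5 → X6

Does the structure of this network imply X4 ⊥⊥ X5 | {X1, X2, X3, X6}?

Yes — X4 and X5 are d-separated given {X1, X2, X3, X6}.

We examine all 5 paths between X4 and X5:
Path 1: X4 ← X0 → X1 → X5
  X1 is a chain here and X1 is conditioned on, so the path is blocked at X1.
Path 2: X4 ← X3 → X6 ← X5
  X3 is a fork here and X3 is conditioned on, so the path is blocked at X3.
Path 3: X4 ← X3 → X5
  X3 is a fork here and X3 is conditioned on, so the path is blocked at X3.
Path 4: X4 ← X3 ← X2 → X6 ← X5
  X3 is a chain here and X3 is conditioned on, so the path is blocked at X3.
Path 5: X4 ← X1 → X5
  X1 is a fork here and X1 is conditioned on, so the path is blocked at X1.
Since every path is blocked, d-separation holds.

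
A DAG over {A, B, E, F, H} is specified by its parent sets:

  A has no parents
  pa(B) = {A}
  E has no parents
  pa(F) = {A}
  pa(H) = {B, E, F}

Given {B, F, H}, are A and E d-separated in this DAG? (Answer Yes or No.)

Yes

There are 2 undirected paths between A and E; checking each against the conditioning set {B, F, H}:
  1. A → F → H ← E — F:chain[blocks]; H:collider[open] ⇒ blocked
  2. A → B → H ← E — B:chain[blocks]; H:collider[open] ⇒ blocked
Every path is blocked, so A and E are d-separated given {B, F, H}.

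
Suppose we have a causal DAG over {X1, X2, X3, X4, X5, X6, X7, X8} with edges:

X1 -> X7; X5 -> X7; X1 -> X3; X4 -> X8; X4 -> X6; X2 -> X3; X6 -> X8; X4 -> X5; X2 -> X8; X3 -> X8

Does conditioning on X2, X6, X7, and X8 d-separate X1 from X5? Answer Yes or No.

5 paths connect X1 and X5; each must be blocked for d-separation to hold:
  1. X1 → X3 → X8 ← X4 → X5 — X3:chain[open]; X8:collider[open]; X4:fork[open] ⇒ active
  2. X1 → X3 → X8 ← X6 ← X4 → X5 — X3:chain[open]; X8:collider[open]; X6:chain[blocks]; X4:fork[open] ⇒ blocked
  3. X1 → X3 ← X2 → X8 ← X4 → X5 — X3:collider[open]; X2:fork[blocks]; X8:collider[open]; X4:fork[open] ⇒ blocked
  4. X1 → X3 ← X2 → X8 ← X6 ← X4 → X5 — X3:collider[open]; X2:fork[blocks]; X8:collider[open]; X6:chain[blocks]; X4:fork[open] ⇒ blocked
  5. X1 → X7 ← X5 — X7:collider[open] ⇒ active
Since the path X1 → X3 → X8 ← X4 → X5 is active, X1 and X5 are not d-separated given {X2, X6, X7, X8}.

No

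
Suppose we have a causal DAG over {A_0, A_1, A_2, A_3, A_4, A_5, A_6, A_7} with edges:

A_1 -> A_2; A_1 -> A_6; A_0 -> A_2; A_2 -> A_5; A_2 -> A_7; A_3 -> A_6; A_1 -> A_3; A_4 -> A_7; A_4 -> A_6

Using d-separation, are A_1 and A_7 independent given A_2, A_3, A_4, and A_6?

Yes

3 paths connect A_1 and A_7; each must be blocked for d-separation to hold:
  1. A_1 → A_3 → A_6 ← A_4 → A_7 — A_3:chain[blocks]; A_6:collider[open]; A_4:fork[blocks] ⇒ blocked
  2. A_1 → A_2 → A_7 — A_2:chain[blocks] ⇒ blocked
  3. A_1 → A_6 ← A_4 → A_7 — A_6:collider[open]; A_4:fork[blocks] ⇒ blocked
All paths are blocked; A_1 ⊥ A_7 | {A_2, A_3, A_4, A_6} holds.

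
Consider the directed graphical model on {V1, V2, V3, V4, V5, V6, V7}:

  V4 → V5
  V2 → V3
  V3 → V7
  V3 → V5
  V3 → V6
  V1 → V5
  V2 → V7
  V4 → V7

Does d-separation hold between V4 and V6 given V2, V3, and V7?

Enumerating the 3 paths from V4 to V6 and testing each for blocking by {V2, V3, V7}:
Path 1: V4 → V5 ← V3 → V6
  V5 is a collider here and neither V5 nor any of its descendants is conditioned on, so the collider stays closed — the path is blocked at V5.
Path 2: V4 → V7 ← V2 → V3 → V6
  V2 is a fork here and V2 is conditioned on, so the path is blocked at V2.
Path 3: V4 → V7 ← V3 → V6
  V3 is a fork here and V3 is conditioned on, so the path is blocked at V3.
All paths are blocked; V4 ⊥ V6 | {V2, V3, V7} holds.

Yes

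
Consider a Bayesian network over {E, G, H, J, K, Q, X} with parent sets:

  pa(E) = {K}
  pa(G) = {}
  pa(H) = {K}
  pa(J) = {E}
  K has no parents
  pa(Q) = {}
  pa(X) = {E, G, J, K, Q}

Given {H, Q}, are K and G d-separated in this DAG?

Yes — K and G are d-separated given {H, Q}.

3 paths connect K and G; each must be blocked for d-separation to hold:
Path 1: K → X ← G
  X is a collider here and neither X nor any of its descendants is conditioned on, so the collider stays closed — the path is blocked at X.
Path 2: K → E → X ← G
  X is a collider here and neither X nor any of its descendants is conditioned on, so the collider stays closed — the path is blocked at X.
Path 3: K → E → J → X ← G
  X is a collider here and neither X nor any of its descendants is conditioned on, so the collider stays closed — the path is blocked at X.
Since every path is blocked, d-separation holds.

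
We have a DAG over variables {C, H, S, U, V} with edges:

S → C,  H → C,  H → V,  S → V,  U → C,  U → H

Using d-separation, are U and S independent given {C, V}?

We examine all 4 paths between U and S:
Path 1: U → H → V ← S
  H is a chain and H is not conditioned on; V is a collider and V is conditioned on, which opens it — no node blocks this path, so it is active.
Path 2: U → H → C ← S
  H is a chain and H is not conditioned on; C is a collider and C is conditioned on, which opens it — no node blocks this path, so it is active.
Path 3: U → C ← H → V ← S
  C is a collider and C is conditioned on, which opens it; H is a fork and H is not conditioned on; V is a collider and V is conditioned on, which opens it — no node blocks this path, so it is active.
Path 4: U → C ← S
  C is a collider and C is conditioned on, which opens it — no node blocks this path, so it is active.
Since the path U → H → V ← S is active, U and S are not d-separated given {C, V}.

No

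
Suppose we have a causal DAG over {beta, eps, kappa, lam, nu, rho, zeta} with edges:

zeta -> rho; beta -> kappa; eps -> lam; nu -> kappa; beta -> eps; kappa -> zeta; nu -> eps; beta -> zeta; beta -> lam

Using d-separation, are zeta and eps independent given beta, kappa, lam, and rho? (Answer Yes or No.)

Yes

Enumerating the 6 paths from zeta to eps and testing each for blocking by {beta, kappa, lam, rho}:
Path 1: zeta ← kappa ← beta → eps
  kappa is a chain here and kappa is conditioned on, so the path is blocked at kappa.
Path 2: zeta ← kappa ← beta → lam ← eps
  kappa is a chain here and kappa is conditioned on, so the path is blocked at kappa.
Path 3: zeta ← kappa ← nu → eps
  kappa is a chain here and kappa is conditioned on, so the path is blocked at kappa.
Path 4: zeta ← beta → kappa ← nu → eps
  beta is a fork here and beta is conditioned on, so the path is blocked at beta.
Path 5: zeta ← beta → eps
  beta is a fork here and beta is conditioned on, so the path is blocked at beta.
Path 6: zeta ← beta → lam ← eps
  beta is a fork here and beta is conditioned on, so the path is blocked at beta.
All paths are blocked; zeta ⊥ eps | {beta, kappa, lam, rho} holds.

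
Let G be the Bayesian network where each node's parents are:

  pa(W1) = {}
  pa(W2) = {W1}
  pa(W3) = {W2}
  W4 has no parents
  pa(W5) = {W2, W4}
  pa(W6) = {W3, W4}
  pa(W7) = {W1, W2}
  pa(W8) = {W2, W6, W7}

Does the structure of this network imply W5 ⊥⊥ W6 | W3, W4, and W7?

Enumerating the 5 paths from W5 to W6 and testing each for blocking by {W3, W4, W7}:
Path 1: W5 ← W4 → W6
  W4 is a fork here and W4 is conditioned on, so the path is blocked at W4.
Path 2: W5 ← W2 → W3 → W6
  W3 is a chain here and W3 is conditioned on, so the path is blocked at W3.
Path 3: W5 ← W2 → W7 → W8 ← W6
  W7 is a chain here and W7 is conditioned on, so the path is blocked at W7.
Path 4: W5 ← W2 → W8 ← W6
  W8 is a collider here and neither W8 nor any of its descendants is conditioned on, so the collider stays closed — the path is blocked at W8.
Path 5: W5 ← W2 ← W1 → W7 → W8 ← W6
  W7 is a chain here and W7 is conditioned on, so the path is blocked at W7.
Since every path is blocked, d-separation holds.

Yes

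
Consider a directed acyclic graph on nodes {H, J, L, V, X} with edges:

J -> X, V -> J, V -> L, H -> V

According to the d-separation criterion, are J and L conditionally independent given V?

Only one path connects J and L:
Path 1: J ← V → L
  V is a fork here and V is conditioned on, so the path is blocked at V.
All paths are blocked; J ⊥ L | {V} holds.

Yes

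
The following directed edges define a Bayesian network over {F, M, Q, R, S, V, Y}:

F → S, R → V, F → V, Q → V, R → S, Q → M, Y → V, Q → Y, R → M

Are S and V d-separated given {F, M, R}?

Yes

Enumerating the 4 paths from S to V and testing each for blocking by {F, M, R}:
Path 1: S ← R → V
  R is a fork here and R is conditioned on, so the path is blocked at R.
Path 2: S ← R → M ← Q → V
  R is a fork here and R is conditioned on, so the path is blocked at R.
Path 3: S ← R → M ← Q → Y → V
  R is a fork here and R is conditioned on, so the path is blocked at R.
Path 4: S ← F → V
  F is a fork here and F is conditioned on, so the path is blocked at F.
Every path is blocked, so S and V are d-separated given {F, M, R}.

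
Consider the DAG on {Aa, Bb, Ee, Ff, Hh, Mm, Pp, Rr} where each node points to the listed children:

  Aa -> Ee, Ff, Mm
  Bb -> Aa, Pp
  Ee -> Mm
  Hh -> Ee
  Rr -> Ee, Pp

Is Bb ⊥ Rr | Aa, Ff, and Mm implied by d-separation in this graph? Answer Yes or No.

3 paths connect Bb and Rr; each must be blocked for d-separation to hold:
Path 1: Bb → Pp ← Rr
  Pp is a collider here and neither Pp nor any of its descendants is conditioned on, so the collider stays closed — the path is blocked at Pp.
Path 2: Bb → Aa → Ee ← Rr
  Aa is a chain here and Aa is conditioned on, so the path is blocked at Aa.
Path 3: Bb → Aa → Mm ← Ee ← Rr
  Aa is a chain here and Aa is conditioned on, so the path is blocked at Aa.
All paths are blocked; Bb ⊥ Rr | {Aa, Ff, Mm} holds.

Yes — Bb and Rr are d-separated given {Aa, Ff, Mm}.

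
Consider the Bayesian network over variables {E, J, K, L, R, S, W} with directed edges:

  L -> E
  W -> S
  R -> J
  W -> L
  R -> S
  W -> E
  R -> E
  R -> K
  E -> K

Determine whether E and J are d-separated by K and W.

No

Enumerating the 4 paths from E to J and testing each for blocking by {K, W}:
Path 1: E → K ← R → J
  K is a collider and K is conditioned on, which opens it; R is a fork and R is not conditioned on — no node blocks this path, so it is active.
Path 2: E ← W → S ← R → J
  W is a fork here and W is conditioned on, so the path is blocked at W.
Path 3: E ← L ← W → S ← R → J
  W is a fork here and W is conditioned on, so the path is blocked at W.
Path 4: E ← R → J
  R is a fork and R is not conditioned on — no node blocks this path, so it is active.
Because an active path exists, E and J are not d-separated.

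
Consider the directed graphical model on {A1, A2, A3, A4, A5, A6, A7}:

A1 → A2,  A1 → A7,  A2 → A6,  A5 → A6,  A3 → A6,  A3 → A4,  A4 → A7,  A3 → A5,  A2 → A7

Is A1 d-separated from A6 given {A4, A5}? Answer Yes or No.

There are 6 undirected paths between A1 and A6; checking each against the conditioning set {A4, A5}:
Path 1: A1 → A7 ← A4 ← A3 → A6
  A7 is a collider here and neither A7 nor any of its descendants is conditioned on, so the collider stays closed — the path is blocked at A7.
Path 2: A1 → A7 ← A4 ← A3 → A5 → A6
  A7 is a collider here and neither A7 nor any of its descendants is conditioned on, so the collider stays closed — the path is blocked at A7.
Path 3: A1 → A7 ← A2 → A6
  A7 is a collider here and neither A7 nor any of its descendants is conditioned on, so the collider stays closed — the path is blocked at A7.
Path 4: A1 → A2 → A7 ← A4 ← A3 → A6
  A7 is a collider here and neither A7 nor any of its descendants is conditioned on, so the collider stays closed — the path is blocked at A7.
Path 5: A1 → A2 → A7 ← A4 ← A3 → A5 → A6
  A7 is a collider here and neither A7 nor any of its descendants is conditioned on, so the collider stays closed — the path is blocked at A7.
Path 6: A1 → A2 → A6
  A2 is a chain and A2 is not conditioned on — no node blocks this path, so it is active.
Since the path A1 → A2 → A6 is active, A1 and A6 are not d-separated given {A4, A5}.

No — A1 and A6 are not d-separated given {A4, A5}.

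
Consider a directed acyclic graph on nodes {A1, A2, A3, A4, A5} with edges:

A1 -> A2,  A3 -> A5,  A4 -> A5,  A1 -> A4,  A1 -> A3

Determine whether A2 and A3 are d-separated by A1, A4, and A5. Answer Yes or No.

There are 2 undirected paths between A2 and A3; checking each against the conditioning set {A1, A4, A5}:
  1. A2 ← A1 → A3 — A1:fork[blocks] ⇒ blocked
  2. A2 ← A1 → A4 → A5 ← A3 — A1:fork[blocks]; A4:chain[blocks]; A5:collider[open] ⇒ blocked
All paths are blocked; A2 ⊥ A3 | {A1, A4, A5} holds.

Yes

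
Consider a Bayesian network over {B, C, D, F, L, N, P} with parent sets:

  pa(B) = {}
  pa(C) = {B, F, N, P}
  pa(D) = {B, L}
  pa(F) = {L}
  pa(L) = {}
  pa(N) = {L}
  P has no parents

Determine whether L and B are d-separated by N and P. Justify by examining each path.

We examine all 3 paths between L and B:
  1. L → N → C ← B — N:chain[blocks]; C:collider[blocks] ⇒ blocked
  2. L → F → C ← B — F:chain[open]; C:collider[blocks] ⇒ blocked
  3. L → D ← B — D:collider[blocks] ⇒ blocked
Every path is blocked, so L and B are d-separated given {N, P}.

Yes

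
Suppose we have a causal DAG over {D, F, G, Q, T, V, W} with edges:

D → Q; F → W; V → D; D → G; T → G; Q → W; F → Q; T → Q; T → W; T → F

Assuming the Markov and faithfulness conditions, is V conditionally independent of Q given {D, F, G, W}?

Yes

There are 6 undirected paths between V and Q; checking each against the conditioning set {D, F, G, W}:
Path 1: V → D → Q
  D is a chain here and D is conditioned on, so the path is blocked at D.
Path 2: V → D → G ← T → Q
  D is a chain here and D is conditioned on, so the path is blocked at D.
Path 3: V → D → G ← T → W ← Q
  D is a chain here and D is conditioned on, so the path is blocked at D.
Path 4: V → D → G ← T → W ← F → Q
  D is a chain here and D is conditioned on, so the path is blocked at D.
Path 5: V → D → G ← T → F → Q
  D is a chain here and D is conditioned on, so the path is blocked at D.
Path 6: V → D → G ← T → F → W ← Q
  D is a chain here and D is conditioned on, so the path is blocked at D.
Every path is blocked, so V and Q are d-separated given {D, F, G, W}.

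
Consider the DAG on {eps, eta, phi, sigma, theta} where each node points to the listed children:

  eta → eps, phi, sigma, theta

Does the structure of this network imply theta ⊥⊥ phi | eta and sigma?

Yes

Only one path connects theta and phi:
Path 1: theta ← eta → phi
  eta is a fork here and eta is conditioned on, so the path is blocked at eta.
Every path is blocked, so theta and phi are d-separated given {eta, sigma}.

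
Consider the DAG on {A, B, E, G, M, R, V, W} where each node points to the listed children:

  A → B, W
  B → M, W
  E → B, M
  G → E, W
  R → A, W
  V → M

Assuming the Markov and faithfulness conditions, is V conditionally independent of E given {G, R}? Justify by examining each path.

Yes

5 paths connect V and E; each must be blocked for d-separation to hold:
  1. V → M ← B ← A → W ← G → E — M:collider[blocks]; B:chain[open]; A:fork[open]; W:collider[blocks]; G:fork[blocks] ⇒ blocked
  2. V → M ← B ← A ← R → W ← G → E — M:collider[blocks]; B:chain[open]; A:chain[open]; R:fork[blocks]; W:collider[blocks]; G:fork[blocks] ⇒ blocked
  3. V → M ← B → W ← G → E — M:collider[blocks]; B:fork[open]; W:collider[blocks]; G:fork[blocks] ⇒ blocked
  4. V → M ← B ← E — M:collider[blocks]; B:chain[open] ⇒ blocked
  5. V → M ← E — M:collider[blocks] ⇒ blocked
Every path is blocked, so V and E are d-separated given {G, R}.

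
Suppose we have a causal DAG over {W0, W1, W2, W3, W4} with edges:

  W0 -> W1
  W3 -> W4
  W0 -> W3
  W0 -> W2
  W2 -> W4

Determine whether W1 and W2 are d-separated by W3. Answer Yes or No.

Enumerating the 2 paths from W1 to W2 and testing each for blocking by {W3}:
Path 1: W1 ← W0 → W3 → W4 ← W2
  W3 is a chain here and W3 is conditioned on, so the path is blocked at W3.
Path 2: W1 ← W0 → W2
  W0 is a fork and W0 is not conditioned on — no node blocks this path, so it is active.
Since the path W1 ← W0 → W2 is active, W1 and W2 are not d-separated given {W3}.

No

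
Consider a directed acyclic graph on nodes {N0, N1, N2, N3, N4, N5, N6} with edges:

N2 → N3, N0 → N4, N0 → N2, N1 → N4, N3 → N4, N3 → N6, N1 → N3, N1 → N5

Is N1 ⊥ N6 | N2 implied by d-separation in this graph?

Enumerating the 3 paths from N1 to N6 and testing each for blocking by {N2}:
  1. N1 → N4 ← N0 → N2 → N3 → N6 — N4:collider[blocks]; N0:fork[open]; N2:chain[blocks]; N3:chain[open] ⇒ blocked
  2. N1 → N4 ← N3 → N6 — N4:collider[blocks]; N3:fork[open] ⇒ blocked
  3. N1 → N3 → N6 — N3:chain[open] ⇒ active
Because an active path exists, N1 and N6 are not d-separated.

No — N1 and N6 are not d-separated given {N2}.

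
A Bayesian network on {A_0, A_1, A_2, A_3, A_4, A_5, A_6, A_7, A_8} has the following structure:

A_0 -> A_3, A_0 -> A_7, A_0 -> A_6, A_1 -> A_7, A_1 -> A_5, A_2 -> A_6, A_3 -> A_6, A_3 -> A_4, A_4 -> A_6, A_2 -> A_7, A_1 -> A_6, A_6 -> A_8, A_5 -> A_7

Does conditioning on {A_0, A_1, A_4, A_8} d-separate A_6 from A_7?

No

6 paths connect A_6 and A_7; each must be blocked for d-separation to hold:
Path 1: A_6 ← A_0 → A_7
  A_0 is a fork here and A_0 is conditioned on, so the path is blocked at A_0.
Path 2: A_6 ← A_4 ← A_3 ← A_0 → A_7
  A_4 is a chain here and A_4 is conditioned on, so the path is blocked at A_4.
Path 3: A_6 ← A_1 → A_5 → A_7
  A_1 is a fork here and A_1 is conditioned on, so the path is blocked at A_1.
Path 4: A_6 ← A_1 → A_7
  A_1 is a fork here and A_1 is conditioned on, so the path is blocked at A_1.
Path 5: A_6 ← A_2 → A_7
  A_2 is a fork and A_2 is not conditioned on — no node blocks this path, so it is active.
Path 6: A_6 ← A_3 ← A_0 → A_7
  A_0 is a fork here and A_0 is conditioned on, so the path is blocked at A_0.
Because an active path exists, A_6 and A_7 are not d-separated.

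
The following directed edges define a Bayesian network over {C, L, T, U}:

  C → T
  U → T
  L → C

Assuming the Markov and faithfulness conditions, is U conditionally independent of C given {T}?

The only undirected path from U to C is:
  1. U → T ← C — T:collider[open] ⇒ active
At least one path is unblocked, so d-separation fails.

No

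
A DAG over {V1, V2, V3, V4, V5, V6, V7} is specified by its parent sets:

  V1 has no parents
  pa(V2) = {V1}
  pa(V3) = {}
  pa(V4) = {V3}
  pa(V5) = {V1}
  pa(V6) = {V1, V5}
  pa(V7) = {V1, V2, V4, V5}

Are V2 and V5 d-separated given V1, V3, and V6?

We examine all 6 paths between V2 and V5:
Path 1: V2 ← V1 → V5
  V1 is a fork here and V1 is conditioned on, so the path is blocked at V1.
Path 2: V2 ← V1 → V7 ← V5
  V1 is a fork here and V1 is conditioned on, so the path is blocked at V1.
Path 3: V2 ← V1 → V6 ← V5
  V1 is a fork here and V1 is conditioned on, so the path is blocked at V1.
Path 4: V2 → V7 ← V1 → V5
  V7 is a collider here and neither V7 nor any of its descendants is conditioned on, so the collider stays closed — the path is blocked at V7.
Path 5: V2 → V7 ← V1 → V6 ← V5
  V7 is a collider here and neither V7 nor any of its descendants is conditioned on, so the collider stays closed — the path is blocked at V7.
Path 6: V2 → V7 ← V5
  V7 is a collider here and neither V7 nor any of its descendants is conditioned on, so the collider stays closed — the path is blocked at V7.
Every path is blocked, so V2 and V5 are d-separated given {V1, V3, V6}.

Yes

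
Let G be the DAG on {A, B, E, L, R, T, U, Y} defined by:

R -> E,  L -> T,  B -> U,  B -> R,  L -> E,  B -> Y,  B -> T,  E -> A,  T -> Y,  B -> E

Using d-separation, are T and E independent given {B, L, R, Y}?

Yes — T and E are d-separated given {B, L, R, Y}.

We examine all 5 paths between T and E:
Path 1: T → Y ← B → E
  B is a fork here and B is conditioned on, so the path is blocked at B.
Path 2: T → Y ← B → R → E
  B is a fork here and B is conditioned on, so the path is blocked at B.
Path 3: T ← B → E
  B is a fork here and B is conditioned on, so the path is blocked at B.
Path 4: T ← B → R → E
  B is a fork here and B is conditioned on, so the path is blocked at B.
Path 5: T ← L → E
  L is a fork here and L is conditioned on, so the path is blocked at L.
Since every path is blocked, d-separation holds.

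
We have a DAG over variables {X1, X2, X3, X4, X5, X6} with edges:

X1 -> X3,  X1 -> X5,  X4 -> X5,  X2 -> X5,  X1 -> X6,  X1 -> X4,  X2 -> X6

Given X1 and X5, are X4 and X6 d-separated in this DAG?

Enumerating the 4 paths from X4 to X6 and testing each for blocking by {X1, X5}:
  1. X4 ← X1 → X6 — X1:fork[blocks] ⇒ blocked
  2. X4 ← X1 → X5 ← X2 → X6 — X1:fork[blocks]; X5:collider[open]; X2:fork[open] ⇒ blocked
  3. X4 → X5 ← X1 → X6 — X5:collider[open]; X1:fork[blocks] ⇒ blocked
  4. X4 → X5 ← X2 → X6 — X5:collider[open]; X2:fork[open] ⇒ active
Since the path X4 → X5 ← X2 → X6 is active, X4 and X6 are not d-separated given {X1, X5}.

No — X4 and X6 are not d-separated given {X1, X5}.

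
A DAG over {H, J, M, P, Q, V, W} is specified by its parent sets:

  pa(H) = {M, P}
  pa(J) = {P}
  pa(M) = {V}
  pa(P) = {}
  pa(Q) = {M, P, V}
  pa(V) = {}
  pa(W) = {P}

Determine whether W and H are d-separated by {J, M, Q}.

No

Enumerating the 3 paths from W to H and testing each for blocking by {J, M, Q}:
Path 1: W ← P → H
  P is a fork and P is not conditioned on — no node blocks this path, so it is active.
Path 2: W ← P → Q ← M → H
  M is a fork here and M is conditioned on, so the path is blocked at M.
Path 3: W ← P → Q ← V → M → H
  M is a chain here and M is conditioned on, so the path is blocked at M.
At least one path is unblocked, so d-separation fails.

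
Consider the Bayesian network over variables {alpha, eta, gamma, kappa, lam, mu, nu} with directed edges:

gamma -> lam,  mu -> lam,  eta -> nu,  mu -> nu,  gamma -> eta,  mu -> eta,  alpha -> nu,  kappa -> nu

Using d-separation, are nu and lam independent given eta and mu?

4 paths connect nu and lam; each must be blocked for d-separation to hold:
Path 1: nu ← mu → eta ← gamma → lam
  mu is a fork here and mu is conditioned on, so the path is blocked at mu.
Path 2: nu ← mu → lam
  mu is a fork here and mu is conditioned on, so the path is blocked at mu.
Path 3: nu ← eta ← gamma → lam
  eta is a chain here and eta is conditioned on, so the path is blocked at eta.
Path 4: nu ← eta ← mu → lam
  eta is a chain here and eta is conditioned on, so the path is blocked at eta.
Since every path is blocked, d-separation holds.

Yes — nu and lam are d-separated given {eta, mu}.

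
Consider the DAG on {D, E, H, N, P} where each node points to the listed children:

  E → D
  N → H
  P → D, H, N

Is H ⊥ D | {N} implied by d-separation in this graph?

No

We examine all 2 paths between H and D:
Path 1: H ← N ← P → D
  N is a chain here and N is conditioned on, so the path is blocked at N.
Path 2: H ← P → D
  P is a fork and P is not conditioned on — no node blocks this path, so it is active.
At least one path is unblocked, so d-separation fails.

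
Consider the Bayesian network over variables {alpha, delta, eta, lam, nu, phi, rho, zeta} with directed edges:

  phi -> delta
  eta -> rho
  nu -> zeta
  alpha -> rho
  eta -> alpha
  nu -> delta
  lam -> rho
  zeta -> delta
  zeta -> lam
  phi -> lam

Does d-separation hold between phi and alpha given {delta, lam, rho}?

Yes — phi and alpha are d-separated given {delta, lam, rho}.

6 paths connect phi and alpha; each must be blocked for d-separation to hold:
Path 1: phi → delta ← nu → zeta → lam → rho ← alpha
  lam is a chain here and lam is conditioned on, so the path is blocked at lam.
Path 2: phi → delta ← nu → zeta → lam → rho ← eta → alpha
  lam is a chain here and lam is conditioned on, so the path is blocked at lam.
Path 3: phi → delta ← zeta → lam → rho ← alpha
  lam is a chain here and lam is conditioned on, so the path is blocked at lam.
Path 4: phi → delta ← zeta → lam → rho ← eta → alpha
  lam is a chain here and lam is conditioned on, so the path is blocked at lam.
Path 5: phi → lam → rho ← alpha
  lam is a chain here and lam is conditioned on, so the path is blocked at lam.
Path 6: phi → lam → rho ← eta → alpha
  lam is a chain here and lam is conditioned on, so the path is blocked at lam.
Since every path is blocked, d-separation holds.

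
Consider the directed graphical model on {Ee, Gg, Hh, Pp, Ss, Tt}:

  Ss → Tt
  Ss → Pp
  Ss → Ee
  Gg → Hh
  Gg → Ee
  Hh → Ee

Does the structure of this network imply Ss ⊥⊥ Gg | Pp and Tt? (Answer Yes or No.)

Yes

We examine all 2 paths between Ss and Gg:
  1. Ss → Ee ← Gg — Ee:collider[blocks] ⇒ blocked
  2. Ss → Ee ← Hh ← Gg — Ee:collider[blocks]; Hh:chain[open] ⇒ blocked
Since every path is blocked, d-separation holds.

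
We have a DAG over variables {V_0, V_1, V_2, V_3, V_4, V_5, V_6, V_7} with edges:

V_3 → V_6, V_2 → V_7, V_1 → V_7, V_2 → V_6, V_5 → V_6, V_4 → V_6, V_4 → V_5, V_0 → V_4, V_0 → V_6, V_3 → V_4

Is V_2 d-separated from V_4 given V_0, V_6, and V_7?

No — V_2 and V_4 are not d-separated given {V_0, V_6, V_7}.

There are 4 undirected paths between V_2 and V_4; checking each against the conditioning set {V_0, V_6, V_7}:
  1. V_2 → V_6 ← V_5 ← V_4 — V_6:collider[open]; V_5:chain[open] ⇒ active
  2. V_2 → V_6 ← V_4 — V_6:collider[open] ⇒ active
  3. V_2 → V_6 ← V_3 → V_4 — V_6:collider[open]; V_3:fork[open] ⇒ active
  4. V_2 → V_6 ← V_0 → V_4 — V_6:collider[open]; V_0:fork[blocks] ⇒ blocked
Since the path V_2 → V_6 ← V_5 ← V_4 is active, V_2 and V_4 are not d-separated given {V_0, V_6, V_7}.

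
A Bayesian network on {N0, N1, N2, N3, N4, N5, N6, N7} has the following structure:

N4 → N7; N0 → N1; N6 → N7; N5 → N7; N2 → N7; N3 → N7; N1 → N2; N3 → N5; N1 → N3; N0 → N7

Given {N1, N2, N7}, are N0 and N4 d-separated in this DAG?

No — N0 and N4 are not d-separated given {N1, N2, N7}.

4 paths connect N0 and N4; each must be blocked for d-separation to hold:
Path 1: N0 → N1 → N2 → N7 ← N4
  N1 is a chain here and N1 is conditioned on, so the path is blocked at N1.
Path 2: N0 → N1 → N3 → N5 → N7 ← N4
  N1 is a chain here and N1 is conditioned on, so the path is blocked at N1.
Path 3: N0 → N1 → N3 → N7 ← N4
  N1 is a chain here and N1 is conditioned on, so the path is blocked at N1.
Path 4: N0 → N7 ← N4
  N7 is a collider and N7 is conditioned on, which opens it — no node blocks this path, so it is active.
At least one path is unblocked, so d-separation fails.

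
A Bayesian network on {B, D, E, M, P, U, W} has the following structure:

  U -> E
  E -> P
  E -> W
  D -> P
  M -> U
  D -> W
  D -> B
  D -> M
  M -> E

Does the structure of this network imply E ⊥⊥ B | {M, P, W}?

Enumerating the 4 paths from E to B and testing each for blocking by {M, P, W}:
Path 1: E → W ← D → B
  W is a collider and W is conditioned on, which opens it; D is a fork and D is not conditioned on — no node blocks this path, so it is active.
Path 2: E ← M ← D → B
  M is a chain here and M is conditioned on, so the path is blocked at M.
Path 3: E ← U ← M ← D → B
  M is a chain here and M is conditioned on, so the path is blocked at M.
Path 4: E → P ← D → B
  P is a collider and P is conditioned on, which opens it; D is a fork and D is not conditioned on — no node blocks this path, so it is active.
Because an active path exists, E and B are not d-separated.

No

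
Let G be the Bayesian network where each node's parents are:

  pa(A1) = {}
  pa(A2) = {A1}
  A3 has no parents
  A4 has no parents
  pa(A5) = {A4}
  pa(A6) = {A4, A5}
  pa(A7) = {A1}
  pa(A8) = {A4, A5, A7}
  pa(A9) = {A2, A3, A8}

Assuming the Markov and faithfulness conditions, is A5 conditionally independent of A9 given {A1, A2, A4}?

No

6 paths connect A5 and A9; each must be blocked for d-separation to hold:
Path 1: A5 → A6 ← A4 → A8 ← A7 ← A1 → A2 → A9
  A6 is a collider here and neither A6 nor any of its descendants is conditioned on, so the collider stays closed — the path is blocked at A6.
Path 2: A5 → A6 ← A4 → A8 → A9
  A6 is a collider here and neither A6 nor any of its descendants is conditioned on, so the collider stays closed — the path is blocked at A6.
Path 3: A5 ← A4 → A8 ← A7 ← A1 → A2 → A9
  A4 is a fork here and A4 is conditioned on, so the path is blocked at A4.
Path 4: A5 ← A4 → A8 → A9
  A4 is a fork here and A4 is conditioned on, so the path is blocked at A4.
Path 5: A5 → A8 ← A7 ← A1 → A2 → A9
  A8 is a collider here and neither A8 nor any of its descendants is conditioned on, so the collider stays closed — the path is blocked at A8.
Path 6: A5 → A8 → A9
  A8 is a chain and A8 is not conditioned on — no node blocks this path, so it is active.
Because an active path exists, A5 and A9 are not d-separated.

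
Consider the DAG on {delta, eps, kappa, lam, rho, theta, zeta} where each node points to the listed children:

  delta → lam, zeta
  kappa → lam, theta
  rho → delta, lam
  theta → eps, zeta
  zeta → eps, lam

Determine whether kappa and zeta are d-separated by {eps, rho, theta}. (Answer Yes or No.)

There are 5 undirected paths between kappa and zeta; checking each against the conditioning set {eps, rho, theta}:
Path 1: kappa → lam ← delta → zeta
  lam is a collider here and neither lam nor any of its descendants is conditioned on, so the collider stays closed — the path is blocked at lam.
Path 2: kappa → lam ← zeta
  lam is a collider here and neither lam nor any of its descendants is conditioned on, so the collider stays closed — the path is blocked at lam.
Path 3: kappa → lam ← rho → delta → zeta
  lam is a collider here and neither lam nor any of its descendants is conditioned on, so the collider stays closed — the path is blocked at lam.
Path 4: kappa → theta → zeta
  theta is a chain here and theta is conditioned on, so the path is blocked at theta.
Path 5: kappa → theta → eps ← zeta
  theta is a chain here and theta is conditioned on, so the path is blocked at theta.
Since every path is blocked, d-separation holds.

Yes — kappa and zeta are d-separated given {eps, rho, theta}.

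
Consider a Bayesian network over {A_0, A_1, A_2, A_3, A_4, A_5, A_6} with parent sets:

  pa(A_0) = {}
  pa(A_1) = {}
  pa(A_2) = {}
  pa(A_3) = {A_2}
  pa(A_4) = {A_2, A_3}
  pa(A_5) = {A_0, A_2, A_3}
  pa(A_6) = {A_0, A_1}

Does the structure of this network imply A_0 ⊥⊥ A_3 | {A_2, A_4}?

Yes

We examine all 3 paths between A_0 and A_3:
Path 1: A_0 → A_5 ← A_2 → A_4 ← A_3
  A_5 is a collider here and neither A_5 nor any of its descendants is conditioned on, so the collider stays closed — the path is blocked at A_5.
Path 2: A_0 → A_5 ← A_2 → A_3
  A_5 is a collider here and neither A_5 nor any of its descendants is conditioned on, so the collider stays closed — the path is blocked at A_5.
Path 3: A_0 → A_5 ← A_3
  A_5 is a collider here and neither A_5 nor any of its descendants is conditioned on, so the collider stays closed — the path is blocked at A_5.
Every path is blocked, so A_0 and A_3 are d-separated given {A_2, A_4}.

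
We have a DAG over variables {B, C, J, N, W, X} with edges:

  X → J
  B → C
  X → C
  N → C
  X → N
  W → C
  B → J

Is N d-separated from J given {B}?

4 paths connect N and J; each must be blocked for d-separation to hold:
  1. N → C ← X → J — C:collider[blocks]; X:fork[open] ⇒ blocked
  2. N → C ← B → J — C:collider[blocks]; B:fork[blocks] ⇒ blocked
  3. N ← X → C ← B → J — X:fork[open]; C:collider[blocks]; B:fork[blocks] ⇒ blocked
  4. N ← X → J — X:fork[open] ⇒ active
At least one path is unblocked, so d-separation fails.

No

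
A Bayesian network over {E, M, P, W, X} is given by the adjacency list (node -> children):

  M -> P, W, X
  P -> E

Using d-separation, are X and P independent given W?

Only one path connects X and P:
Path 1: X ← M → P
  M is a fork and M is not conditioned on — no node blocks this path, so it is active.
At least one path is unblocked, so d-separation fails.

No — X and P are not d-separated given {W}.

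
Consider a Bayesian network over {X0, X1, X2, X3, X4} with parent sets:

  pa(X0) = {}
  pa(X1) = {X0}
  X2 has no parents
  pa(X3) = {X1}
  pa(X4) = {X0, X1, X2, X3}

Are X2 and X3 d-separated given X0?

There are 3 undirected paths between X2 and X3; checking each against the conditioning set {X0}:
Path 1: X2 → X4 ← X0 → X1 → X3
  X4 is a collider here and neither X4 nor any of its descendants is conditioned on, so the collider stays closed — the path is blocked at X4.
Path 2: X2 → X4 ← X3
  X4 is a collider here and neither X4 nor any of its descendants is conditioned on, so the collider stays closed — the path is blocked at X4.
Path 3: X2 → X4 ← X1 → X3
  X4 is a collider here and neither X4 nor any of its descendants is conditioned on, so the collider stays closed — the path is blocked at X4.
All paths are blocked; X2 ⊥ X3 | {X0} holds.

Yes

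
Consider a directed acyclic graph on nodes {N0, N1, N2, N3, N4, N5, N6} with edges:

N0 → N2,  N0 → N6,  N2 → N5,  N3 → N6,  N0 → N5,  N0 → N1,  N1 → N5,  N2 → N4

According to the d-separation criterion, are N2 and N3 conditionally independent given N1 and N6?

There are 3 undirected paths between N2 and N3; checking each against the conditioning set {N1, N6}:
  1. N2 ← N0 → N6 ← N3 — N0:fork[open]; N6:collider[open] ⇒ active
  2. N2 → N5 ← N0 → N6 ← N3 — N5:collider[blocks]; N0:fork[open]; N6:collider[open] ⇒ blocked
  3. N2 → N5 ← N1 ← N0 → N6 ← N3 — N5:collider[blocks]; N1:chain[blocks]; N0:fork[open]; N6:collider[open] ⇒ blocked
Since the path N2 ← N0 → N6 ← N3 is active, N2 and N3 are not d-separated given {N1, N6}.

No — N2 and N3 are not d-separated given {N1, N6}.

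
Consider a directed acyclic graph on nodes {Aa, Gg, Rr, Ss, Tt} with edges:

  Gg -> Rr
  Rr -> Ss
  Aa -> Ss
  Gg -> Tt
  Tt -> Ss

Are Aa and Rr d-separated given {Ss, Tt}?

No — Aa and Rr are not d-separated given {Ss, Tt}.

Enumerating the 2 paths from Aa to Rr and testing each for blocking by {Ss, Tt}:
Path 1: Aa → Ss ← Rr
  Ss is a collider and Ss is conditioned on, which opens it — no node blocks this path, so it is active.
Path 2: Aa → Ss ← Tt ← Gg → Rr
  Tt is a chain here and Tt is conditioned on, so the path is blocked at Tt.
Because an active path exists, Aa and Rr are not d-separated.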